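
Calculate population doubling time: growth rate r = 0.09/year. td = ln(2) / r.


td = ln(2) / 0.09 = 0.693147 / 0.09 = 7.70163 ≈ 7.7 years

7.7 years


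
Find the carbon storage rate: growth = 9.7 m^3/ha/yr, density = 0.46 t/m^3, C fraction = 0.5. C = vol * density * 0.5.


C = 9.7 * 0.46 * 0.5 = 2.231 ≈ 2.23 t C/ha/yr

2.23 t C/ha/yr


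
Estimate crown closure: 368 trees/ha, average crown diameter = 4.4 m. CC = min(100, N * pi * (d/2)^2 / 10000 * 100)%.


(d/2)^2 = (4.4/2)^2 = 2.2^2 = 4.84
Crown area = 3.141593 * 4.84 = 15.2053 m^2
N * area / 10000 * 100 = 368 * 15.2053 / 10000 * 100 = 55.9555
CC = min(100, 55.9555) = 55.9555 ≈ 56.0%

56.0%


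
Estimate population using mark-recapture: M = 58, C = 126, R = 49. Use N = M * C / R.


N = M * C / R = 58 * 126 / 49 = 7308 / 49 = 149.14 ≈ 149

149 individuals


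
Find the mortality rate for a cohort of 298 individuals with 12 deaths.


Mortality rate = 12 / 298 = 0.040268 ≈ 0.0403

0.0403


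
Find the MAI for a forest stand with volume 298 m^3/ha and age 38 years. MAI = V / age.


MAI = 298 / 38 = 7.8421 ≈ 7.84 m^3/ha/yr

7.84 m^3/ha/yr


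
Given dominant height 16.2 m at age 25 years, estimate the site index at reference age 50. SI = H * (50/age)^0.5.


50/25 = 2.00000
(2.00000)^0.5 = 1.41421
SI = 16.2 * 1.41421 = 22.9102 ≈ 22.9 m

22.9 m


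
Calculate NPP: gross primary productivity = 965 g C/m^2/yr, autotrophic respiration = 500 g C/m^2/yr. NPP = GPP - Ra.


NPP = GPP - Ra = 965 - 500 = 465 g C/m^2/yr

465 g C/m^2/yr


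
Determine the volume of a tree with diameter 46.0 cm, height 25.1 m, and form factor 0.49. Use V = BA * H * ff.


(D/200)^2 = (46.0/200)^2 = 0.23^2 = 0.0529
BA = 3.141593 * 0.0529 = 0.166190 m^2
V = 0.166190 * 25.1 * 0.49 = 2.04397 ≈ 2.044 m^3

2.044 m^3


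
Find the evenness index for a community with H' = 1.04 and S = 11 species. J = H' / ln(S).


ln(11) = 2.39790
J = H' / ln(S) = 1.04 / 2.39790 = 0.433713 ≈ 0.4337

0.4337


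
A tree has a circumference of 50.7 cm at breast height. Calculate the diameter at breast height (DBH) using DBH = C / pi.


DBH = C / pi = 50.7 / 3.141593 = 16.1383 ≈ 16.14 cm

16.14 cm


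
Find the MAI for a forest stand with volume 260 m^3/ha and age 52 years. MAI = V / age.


MAI = 260 / 52 = 5.00 m^3/ha/yr

5.00 m^3/ha/yr


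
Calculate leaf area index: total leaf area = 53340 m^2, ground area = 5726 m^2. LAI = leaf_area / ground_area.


LAI = 53340 / 5726 = 9.3154 ≈ 9.32

9.32


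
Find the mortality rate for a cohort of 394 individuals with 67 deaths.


Mortality rate = 67 / 394 = 0.170051 ≈ 0.1701

0.1701


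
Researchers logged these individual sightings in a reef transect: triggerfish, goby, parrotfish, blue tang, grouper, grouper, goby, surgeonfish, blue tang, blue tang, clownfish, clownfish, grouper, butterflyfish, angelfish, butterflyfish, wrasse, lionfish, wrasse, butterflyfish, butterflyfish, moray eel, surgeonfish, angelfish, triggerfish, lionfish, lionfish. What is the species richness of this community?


Total individuals logged = 27
Distinct species (count of individuals): triggerfish (2), goby (2), parrotfish (1), blue tang (3), grouper (3), surgeonfish (2), clownfish (2), butterflyfish (4), angelfish (2), wrasse (2), lionfish (3), moray eel (1)
Species richness = number of distinct species = 12

12


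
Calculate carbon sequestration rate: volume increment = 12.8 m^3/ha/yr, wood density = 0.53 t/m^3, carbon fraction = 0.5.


C = 12.8 * 0.53 * 0.5 = 3.392 ≈ 3.39 t C/ha/yr

3.39 t C/ha/yr


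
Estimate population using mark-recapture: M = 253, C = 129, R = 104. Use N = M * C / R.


N = M * C / R = 253 * 129 / 104 = 32637 / 104 = 313.82 ≈ 314

314 individuals


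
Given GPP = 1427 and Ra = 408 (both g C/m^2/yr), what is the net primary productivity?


NPP = GPP - Ra = 1427 - 408 = 1019 g C/m^2/yr

1019 g C/m^2/yr


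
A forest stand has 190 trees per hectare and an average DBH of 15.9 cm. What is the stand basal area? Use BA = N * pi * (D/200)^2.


(D/200)^2 = (15.9/200)^2 = 0.0795^2 = 0.00632025
Individual BA = 3.141593 * 0.00632025 = 0.0198557 m^2
Stand BA = 190 * 0.0198557 = 3.77258 ≈ 3.77 m^2/ha

3.77 m^2/ha


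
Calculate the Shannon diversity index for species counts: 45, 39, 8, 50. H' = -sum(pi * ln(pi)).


Total N = 45 + 39 + 8 + 50 = 142
Per-species terms:
  p = 45/142 = 0.316901; ln(p) = -1.149166; p*ln(p) = 0.316901 * (-1.149166) = -0.364172
  p = 39/142 = 0.274648; ln(p) = -1.292265; p*ln(p) = 0.274648 * (-1.292265) = -0.354918
  p = 8/142 = 0.056338; ln(p) = -2.876386; p*ln(p) = 0.056338 * (-2.876386) = -0.162050
  p = 50/142 = 0.352113; ln(p) = -1.043803; p*ln(p) = 0.352113 * (-1.043803) = -0.367537
sum(p*ln(p)) = (-0.364172) + (-0.354918) + (-0.162050) + (-0.367537) = -1.248677
H' = -(-1.248677) = 1.248677 ≈ 1.2487

1.2487


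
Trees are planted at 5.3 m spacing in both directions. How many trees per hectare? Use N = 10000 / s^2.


N = 10000 / 5.3^2 = 10000 / 28.09 = 355.999 ≈ 356 trees/ha

356 trees/ha


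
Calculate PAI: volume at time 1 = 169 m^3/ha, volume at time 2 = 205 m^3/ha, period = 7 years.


PAI = (V2 - V1) / period = (205 - 169) / 7 = 36 / 7 = 5.1429 ≈ 5.14 m^3/ha/yr

5.14 m^3/ha/yr


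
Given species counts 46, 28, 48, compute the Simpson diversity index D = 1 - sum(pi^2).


Total N = 46 + 28 + 48 = 122
Per-species terms:
  p = 46/122 = 0.377049; p^2 = 0.377049^2 = 0.142166
  p = 28/122 = 0.229508; p^2 = 0.229508^2 = 0.052674
  p = 48/122 = 0.393443; p^2 = 0.393443^2 = 0.154797
sum(p^2) = 0.142166 + 0.052674 + 0.154797 = 0.349637
D = 1 - 0.349637 = 0.650363 ≈ 0.6504

0.6504


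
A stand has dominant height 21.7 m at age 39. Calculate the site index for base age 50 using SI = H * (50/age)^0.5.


50/39 = 1.28205
(1.28205)^0.5 = 1.13228
SI = 21.7 * 1.13228 = 24.5705 ≈ 24.6 m

24.6 m


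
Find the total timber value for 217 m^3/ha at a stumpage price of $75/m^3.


Value = 217 * 75 = $16275/ha

$16275/ha


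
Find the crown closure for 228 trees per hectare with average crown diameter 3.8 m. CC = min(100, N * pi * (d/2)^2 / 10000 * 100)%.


(d/2)^2 = (3.8/2)^2 = 1.9^2 = 3.61
Crown area = 3.141593 * 3.61 = 11.3412 m^2
N * area / 10000 * 100 = 228 * 11.3412 / 10000 * 100 = 25.8579
CC = min(100, 25.8579) = 25.8579 ≈ 25.9%

25.9%


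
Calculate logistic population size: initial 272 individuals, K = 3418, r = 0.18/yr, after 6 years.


(K - N0)/N0 = (3418 - 272)/272 = 3146/272 = 11.5662
r*t = 0.18 * 6 = 1.08; exp(-1.08) = 0.339596
11.5662 * 0.339596 = 3.92784
1 + 3.92784 = 4.92784
N = 3418 / 4.92784 = 693.610 ≈ 694

694


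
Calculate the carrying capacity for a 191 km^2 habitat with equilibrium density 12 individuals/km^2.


K = 12 * 191 = 2292 individuals

2292 individuals


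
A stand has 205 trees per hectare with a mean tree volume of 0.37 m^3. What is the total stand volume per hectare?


V_stand = 205 * 0.37 = 75.85 ≈ 75.9 m^3/ha

75.9 m^3/ha


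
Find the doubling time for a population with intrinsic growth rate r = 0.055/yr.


td = ln(2) / 0.055 = 0.693147 / 0.055 = 12.6027 ≈ 12.6 years

12.6 years


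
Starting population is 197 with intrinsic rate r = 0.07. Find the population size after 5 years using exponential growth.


r*t = 0.07 * 5 = 0.35
exp(0.35) = 1.41907
N = 197 * 1.41907 = 279.557 ≈ 280

280


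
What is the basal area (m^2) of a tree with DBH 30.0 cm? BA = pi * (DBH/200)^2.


D/200 = 30.0/200 = 0.15 m
(D/200)^2 = 0.15^2 = 0.0225
BA = 3.141593 * 0.0225 = 0.0706858 ≈ 0.0707 m^2

0.0707 m^2


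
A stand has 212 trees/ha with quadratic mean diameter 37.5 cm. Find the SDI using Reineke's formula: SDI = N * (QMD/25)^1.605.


QMD/25 = 37.5/25 = 1.5
(1.5)^1.605 = exp(1.605 * ln(1.5)) = exp(1.605 * 0.405465) = exp(0.650771) = 1.91702
SDI = 212 * 1.91702 = 406.408 ≈ 406

406


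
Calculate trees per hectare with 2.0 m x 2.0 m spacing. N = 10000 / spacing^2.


N = 10000 / 2.0^2 = 10000 / 4 = 2500.00 ≈ 2500 trees/ha

2500 trees/ha


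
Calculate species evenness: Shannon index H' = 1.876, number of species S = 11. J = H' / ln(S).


ln(11) = 2.39790
J = H' / ln(S) = 1.876 / 2.39790 = 0.782351 ≈ 0.7824

0.7824


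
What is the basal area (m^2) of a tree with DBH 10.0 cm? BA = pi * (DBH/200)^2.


D/200 = 10.0/200 = 0.05 m
(D/200)^2 = 0.05^2 = 0.0025
BA = 3.141593 * 0.0025 = 0.00785398 ≈ 0.0079 m^2

0.0079 m^2


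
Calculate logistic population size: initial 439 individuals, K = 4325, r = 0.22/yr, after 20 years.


(K - N0)/N0 = (4325 - 439)/439 = 3886/439 = 8.85194
r*t = 0.22 * 20 = 4.4; exp(-4.4) = 0.0122773
8.85194 * 0.0122773 = 0.108678
1 + 0.108678 = 1.10868
N = 4325 / 1.10868 = 3901.04 ≈ 3901

3901


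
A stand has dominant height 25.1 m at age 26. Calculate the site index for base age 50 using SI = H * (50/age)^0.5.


50/26 = 1.92308
(1.92308)^0.5 = 1.38675
SI = 25.1 * 1.38675 = 34.8074 ≈ 34.8 m

34.8 m


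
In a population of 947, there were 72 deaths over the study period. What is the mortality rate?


Mortality rate = 72 / 947 = 0.076030 ≈ 0.0760

0.0760


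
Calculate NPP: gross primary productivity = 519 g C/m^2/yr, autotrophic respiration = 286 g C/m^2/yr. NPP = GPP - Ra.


NPP = GPP - Ra = 519 - 286 = 233 g C/m^2/yr

233 g C/m^2/yr


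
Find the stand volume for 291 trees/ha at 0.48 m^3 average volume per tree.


V_stand = 291 * 0.48 = 139.68 ≈ 139.7 m^3/ha

139.7 m^3/ha


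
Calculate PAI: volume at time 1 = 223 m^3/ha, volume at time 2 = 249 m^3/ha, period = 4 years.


PAI = (V2 - V1) / period = (249 - 223) / 4 = 26 / 4 = 6.50 m^3/ha/yr

6.50 m^3/ha/yr


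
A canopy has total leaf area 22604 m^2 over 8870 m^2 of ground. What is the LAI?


LAI = 22604 / 8870 = 2.5484 ≈ 2.55

2.55


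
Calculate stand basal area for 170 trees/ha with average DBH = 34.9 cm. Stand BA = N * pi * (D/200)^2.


(D/200)^2 = (34.9/200)^2 = 0.1745^2 = 0.03045025
Individual BA = 3.141593 * 0.03045025 = 0.0956623 m^2
Stand BA = 170 * 0.0956623 = 16.2626 ≈ 16.26 m^2/ha

16.26 m^2/ha


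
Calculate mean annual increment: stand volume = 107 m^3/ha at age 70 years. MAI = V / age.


MAI = 107 / 70 = 1.5286 ≈ 1.53 m^3/ha/yr

1.53 m^3/ha/yr


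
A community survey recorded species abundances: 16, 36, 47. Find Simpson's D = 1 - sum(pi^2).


Total N = 16 + 36 + 47 = 99
Per-species terms:
  p = 16/99 = 0.161616; p^2 = 0.161616^2 = 0.026120
  p = 36/99 = 0.363636; p^2 = 0.363636^2 = 0.132231
  p = 47/99 = 0.474747; p^2 = 0.474747^2 = 0.225385
sum(p^2) = 0.026120 + 0.132231 + 0.225385 = 0.383736
D = 1 - 0.383736 = 0.616264 ≈ 0.6163

0.6163


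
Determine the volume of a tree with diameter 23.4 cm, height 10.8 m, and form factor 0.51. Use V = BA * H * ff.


(D/200)^2 = (23.4/200)^2 = 0.117^2 = 0.013689
BA = 3.141593 * 0.013689 = 0.0430053 m^2
V = 0.0430053 * 10.8 * 0.51 = 0.236873 ≈ 0.237 m^3

0.237 m^3


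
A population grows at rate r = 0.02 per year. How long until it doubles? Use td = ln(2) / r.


td = ln(2) / 0.02 = 0.693147 / 0.02 = 34.6574 ≈ 34.7 years

34.7 years


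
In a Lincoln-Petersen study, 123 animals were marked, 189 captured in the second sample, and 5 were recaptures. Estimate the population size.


N = M * C / R = 123 * 189 / 5 = 23247 / 5 = 4649.40 ≈ 4649

4649 individuals


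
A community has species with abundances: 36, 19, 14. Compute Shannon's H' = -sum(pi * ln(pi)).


Total N = 36 + 19 + 14 = 69
Per-species terms:
  p = 36/69 = 0.521739; ln(p) = -0.650588; p*ln(p) = 0.521739 * (-0.650588) = -0.339437
  p = 19/69 = 0.275362; ln(p) = -1.289669; p*ln(p) = 0.275362 * (-1.289669) = -0.355126
  p = 14/69 = 0.202899; ln(p) = -1.595047; p*ln(p) = 0.202899 * (-1.595047) = -0.323633
sum(p*ln(p)) = (-0.339437) + (-0.355126) + (-0.323633) = -1.018196
H' = -(-1.018196) = 1.018196 ≈ 1.0182

1.0182


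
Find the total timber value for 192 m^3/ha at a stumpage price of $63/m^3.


Value = 192 * 63 = $12096/ha

$12096/ha


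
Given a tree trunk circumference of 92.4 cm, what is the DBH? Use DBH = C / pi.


DBH = C / pi = 92.4 / 3.141593 = 29.4118 ≈ 29.41 cm

29.41 cm


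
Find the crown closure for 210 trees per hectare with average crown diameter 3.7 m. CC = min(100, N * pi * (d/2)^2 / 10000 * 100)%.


(d/2)^2 = (3.7/2)^2 = 1.85^2 = 3.4225
Crown area = 3.141593 * 3.4225 = 10.7521 m^2
N * area / 10000 * 100 = 210 * 10.7521 / 10000 * 100 = 22.5794
CC = min(100, 22.5794) = 22.5794 ≈ 22.6%

22.6%


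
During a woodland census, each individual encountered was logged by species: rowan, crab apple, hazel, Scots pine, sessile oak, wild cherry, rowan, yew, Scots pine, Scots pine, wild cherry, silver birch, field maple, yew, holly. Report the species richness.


Total individuals logged = 15
Distinct species (count of individuals): rowan (2), crab apple (1), hazel (1), Scots pine (3), sessile oak (1), wild cherry (2), yew (2), silver birch (1), field maple (1), holly (1)
Species richness = number of distinct species = 10

10


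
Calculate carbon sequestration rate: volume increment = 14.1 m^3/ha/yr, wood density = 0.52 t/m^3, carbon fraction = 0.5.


C = 14.1 * 0.52 * 0.5 = 3.666 ≈ 3.67 t C/ha/yr

3.67 t C/ha/yr


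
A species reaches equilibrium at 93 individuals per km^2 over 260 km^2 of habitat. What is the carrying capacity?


K = 93 * 260 = 24180 individuals

24180 individuals


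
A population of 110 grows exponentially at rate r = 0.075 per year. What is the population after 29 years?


r*t = 0.075 * 29 = 2.175
exp(2.175) = 8.80219
N = 110 * 8.80219 = 968.241 ≈ 968

968


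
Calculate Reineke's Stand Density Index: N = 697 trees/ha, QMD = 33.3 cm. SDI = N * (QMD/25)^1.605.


QMD/25 = 33.3/25 = 1.332
(1.332)^1.605 = exp(1.605 * ln(1.332)) = exp(1.605 * 0.286682) = exp(0.460125) = 1.58427
SDI = 697 * 1.58427 = 1104.24 ≈ 1104

1104


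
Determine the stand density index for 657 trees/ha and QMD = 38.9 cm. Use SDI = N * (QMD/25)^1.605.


QMD/25 = 38.9/25 = 1.556
(1.556)^1.605 = exp(1.605 * ln(1.556)) = exp(1.605 * 0.442118) = exp(0.709599) = 2.03318
SDI = 657 * 2.03318 = 1335.80 ≈ 1336

1336


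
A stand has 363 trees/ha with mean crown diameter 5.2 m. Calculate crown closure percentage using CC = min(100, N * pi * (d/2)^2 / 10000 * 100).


(d/2)^2 = (5.2/2)^2 = 2.6^2 = 6.76
Crown area = 3.141593 * 6.76 = 21.2372 m^2
N * area / 10000 * 100 = 363 * 21.2372 / 10000 * 100 = 77.0910
CC = min(100, 77.0910) = 77.0910 ≈ 77.1%

77.1%


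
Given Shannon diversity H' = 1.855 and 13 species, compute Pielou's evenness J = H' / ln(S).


ln(13) = 2.56495
J = H' / ln(S) = 1.855 / 2.56495 = 0.723211 ≈ 0.7232

0.7232


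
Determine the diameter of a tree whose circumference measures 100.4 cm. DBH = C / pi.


DBH = C / pi = 100.4 / 3.141593 = 31.9583 ≈ 31.96 cm

31.96 cm


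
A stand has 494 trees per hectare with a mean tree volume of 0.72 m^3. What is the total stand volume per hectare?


V_stand = 494 * 0.72 = 355.68 ≈ 355.7 m^3/ha

355.7 m^3/ha


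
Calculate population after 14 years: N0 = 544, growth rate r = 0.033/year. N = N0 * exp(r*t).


r*t = 0.033 * 14 = 0.462
exp(0.462) = 1.58725
N = 544 * 1.58725 = 863.464 ≈ 863

863


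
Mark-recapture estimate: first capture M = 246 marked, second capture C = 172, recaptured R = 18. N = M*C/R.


N = M * C / R = 246 * 172 / 18 = 42312 / 18 = 2350.67 ≈ 2351

2351 individuals


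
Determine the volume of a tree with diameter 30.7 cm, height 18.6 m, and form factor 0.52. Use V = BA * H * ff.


(D/200)^2 = (30.7/200)^2 = 0.1535^2 = 0.02356225
BA = 3.141593 * 0.02356225 = 0.0740230 m^2
V = 0.0740230 * 18.6 * 0.52 = 0.715950 ≈ 0.716 m^3

0.716 m^3


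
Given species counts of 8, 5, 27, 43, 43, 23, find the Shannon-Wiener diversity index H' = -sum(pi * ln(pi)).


Total N = 8 + 5 + 27 + 43 + 43 + 23 = 149
Per-species terms:
  p = 8/149 = 0.053691; ln(p) = -2.924510; p*ln(p) = 0.053691 * (-2.924510) = -0.157020
  p = 5/149 = 0.033557; ln(p) = -3.394510; p*ln(p) = 0.033557 * (-3.394510) = -0.113910
  p = 27/149 = 0.181208; ln(p) = -1.708110; p*ln(p) = 0.181208 * (-1.708110) = -0.309523
  p = 43/149 = 0.288591; ln(p) = -1.242745; p*ln(p) = 0.288591 * (-1.242745) = -0.358645
  p = 43/149 = 0.288591; ln(p) = -1.242745; p*ln(p) = 0.288591 * (-1.242745) = -0.358645
  p = 23/149 = 0.154362; ln(p) = -1.868455; p*ln(p) = 0.154362 * (-1.868455) = -0.288418
sum(p*ln(p)) = (-0.157020) + (-0.113910) + (-0.309523) + (-0.358645) + (-0.358645) + (-0.288418) = -1.586161
H' = -(-1.586161) = 1.586161 ≈ 1.5862

1.5862


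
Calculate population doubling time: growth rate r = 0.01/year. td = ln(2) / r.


td = ln(2) / 0.01 = 0.693147 / 0.01 = 69.3147 ≈ 69.3 years

69.3 years


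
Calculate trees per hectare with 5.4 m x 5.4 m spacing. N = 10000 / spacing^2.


N = 10000 / 5.4^2 = 10000 / 29.16 = 342.936 ≈ 343 trees/ha

343 trees/ha


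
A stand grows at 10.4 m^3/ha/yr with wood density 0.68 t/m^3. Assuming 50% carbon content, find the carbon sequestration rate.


C = 10.4 * 0.68 * 0.5 = 3.536 ≈ 3.54 t C/ha/yr

3.54 t C/ha/yr


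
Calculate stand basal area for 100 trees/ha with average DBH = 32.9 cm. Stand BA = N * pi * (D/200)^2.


(D/200)^2 = (32.9/200)^2 = 0.1645^2 = 0.02706025
Individual BA = 3.141593 * 0.02706025 = 0.0850123 m^2
Stand BA = 100 * 0.0850123 = 8.50123 ≈ 8.50 m^2/ha

8.50 m^2/ha


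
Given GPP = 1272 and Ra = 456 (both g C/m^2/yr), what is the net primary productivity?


NPP = GPP - Ra = 1272 - 456 = 816 g C/m^2/yr

816 g C/m^2/yr


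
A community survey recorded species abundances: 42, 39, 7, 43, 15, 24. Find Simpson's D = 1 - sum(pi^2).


Total N = 42 + 39 + 7 + 43 + 15 + 24 = 170
Per-species terms:
  p = 42/170 = 0.247059; p^2 = 0.247059^2 = 0.061038
  p = 39/170 = 0.229412; p^2 = 0.229412^2 = 0.052630
  p = 7/170 = 0.041176; p^2 = 0.041176^2 = 0.001695
  p = 43/170 = 0.252941; p^2 = 0.252941^2 = 0.063979
  p = 15/170 = 0.088235; p^2 = 0.088235^2 = 0.007785
  p = 24/170 = 0.141176; p^2 = 0.141176^2 = 0.019931
sum(p^2) = 0.061038 + 0.052630 + 0.001695 + 0.063979 + 0.007785 + 0.019931 = 0.207058
D = 1 - 0.207058 = 0.792942 ≈ 0.7929

0.7929


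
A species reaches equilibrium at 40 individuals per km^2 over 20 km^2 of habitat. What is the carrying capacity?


K = 40 * 20 = 800 individuals

800 individuals


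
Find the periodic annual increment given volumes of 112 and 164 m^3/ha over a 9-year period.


PAI = (V2 - V1) / period = (164 - 112) / 9 = 52 / 9 = 5.7778 ≈ 5.78 m^3/ha/yr

5.78 m^3/ha/yr


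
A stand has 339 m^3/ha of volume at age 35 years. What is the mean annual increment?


MAI = 339 / 35 = 9.6857 ≈ 9.69 m^3/ha/yr

9.69 m^3/ha/yr


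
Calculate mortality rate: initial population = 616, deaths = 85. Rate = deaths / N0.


Mortality rate = 85 / 616 = 0.137987 ≈ 0.1380

0.1380


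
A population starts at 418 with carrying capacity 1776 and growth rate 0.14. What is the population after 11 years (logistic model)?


(K - N0)/N0 = (1776 - 418)/418 = 1358/418 = 3.24880
r*t = 0.14 * 11 = 1.54; exp(-1.54) = 0.214381
3.24880 * 0.214381 = 0.696481
1 + 0.696481 = 1.69648
N = 1776 / 1.69648 = 1046.87 ≈ 1047

1047


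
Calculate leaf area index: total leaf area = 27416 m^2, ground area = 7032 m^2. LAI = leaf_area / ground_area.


LAI = 27416 / 7032 = 3.8987 ≈ 3.90

3.90


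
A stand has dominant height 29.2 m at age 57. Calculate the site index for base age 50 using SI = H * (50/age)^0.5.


50/57 = 0.877193
(0.877193)^0.5 = 0.936586
SI = 29.2 * 0.936586 = 27.3483 ≈ 27.3 m

27.3 m


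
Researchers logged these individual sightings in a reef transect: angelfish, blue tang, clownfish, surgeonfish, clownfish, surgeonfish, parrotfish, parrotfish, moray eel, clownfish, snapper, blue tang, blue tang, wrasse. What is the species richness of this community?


Total individuals logged = 14
Distinct species (count of individuals): angelfish (1), blue tang (3), clownfish (3), surgeonfish (2), parrotfish (2), moray eel (1), snapper (1), wrasse (1)
Species richness = number of distinct species = 8

8


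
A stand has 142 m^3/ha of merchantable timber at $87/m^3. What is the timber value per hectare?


Value = 142 * 87 = $12354/ha

$12354/ha


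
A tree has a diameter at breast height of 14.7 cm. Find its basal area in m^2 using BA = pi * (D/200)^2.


D/200 = 14.7/200 = 0.0735 m
(D/200)^2 = 0.0735^2 = 0.00540225
BA = 3.141593 * 0.00540225 = 0.0169717 ≈ 0.0170 m^2

0.0170 m^2


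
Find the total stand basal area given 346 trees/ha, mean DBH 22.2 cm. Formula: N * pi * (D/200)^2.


(D/200)^2 = (22.2/200)^2 = 0.111^2 = 0.012321
Individual BA = 3.141593 * 0.012321 = 0.0387076 m^2
Stand BA = 346 * 0.0387076 = 13.3928 ≈ 13.39 m^2/ha

13.39 m^2/ha


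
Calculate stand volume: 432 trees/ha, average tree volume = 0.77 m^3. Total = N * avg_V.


V_stand = 432 * 0.77 = 332.64 ≈ 332.6 m^3/ha

332.6 m^3/ha


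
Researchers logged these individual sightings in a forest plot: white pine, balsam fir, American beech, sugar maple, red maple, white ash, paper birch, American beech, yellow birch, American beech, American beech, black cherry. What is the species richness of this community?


Total individuals logged = 12
Distinct species (count of individuals): white pine (1), balsam fir (1), American beech (4), sugar maple (1), red maple (1), white ash (1), paper birch (1), yellow birch (1), black cherry (1)
Species richness = number of distinct species = 9

9


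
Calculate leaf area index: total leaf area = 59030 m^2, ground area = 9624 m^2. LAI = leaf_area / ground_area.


LAI = 59030 / 9624 = 6.1336 ≈ 6.13

6.13


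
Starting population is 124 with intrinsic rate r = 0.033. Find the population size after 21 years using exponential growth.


r*t = 0.033 * 21 = 0.693
exp(0.693) = 1.99971
N = 124 * 1.99971 = 247.964 ≈ 248

248


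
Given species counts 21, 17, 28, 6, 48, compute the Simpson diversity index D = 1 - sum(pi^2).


Total N = 21 + 17 + 28 + 6 + 48 = 120
Per-species terms:
  p = 21/120 = 0.175000; p^2 = 0.175000^2 = 0.030625
  p = 17/120 = 0.141667; p^2 = 0.141667^2 = 0.020070
  p = 28/120 = 0.233333; p^2 = 0.233333^2 = 0.054444
  p = 6/120 = 0.050000; p^2 = 0.050000^2 = 0.002500
  p = 48/120 = 0.400000; p^2 = 0.400000^2 = 0.160000
sum(p^2) = 0.030625 + 0.020070 + 0.054444 + 0.002500 + 0.160000 = 0.267639
D = 1 - 0.267639 = 0.732361 ≈ 0.7324

0.7324


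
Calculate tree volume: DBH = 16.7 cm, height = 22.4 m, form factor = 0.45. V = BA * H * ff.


(D/200)^2 = (16.7/200)^2 = 0.0835^2 = 0.00697225
BA = 3.141593 * 0.00697225 = 0.0219040 m^2
V = 0.0219040 * 22.4 * 0.45 = 0.220792 ≈ 0.221 m^3

0.221 m^3


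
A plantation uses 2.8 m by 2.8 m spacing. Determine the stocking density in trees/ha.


N = 10000 / 2.8^2 = 10000 / 7.84 = 1275.51 ≈ 1276 trees/ha

1276 trees/ha


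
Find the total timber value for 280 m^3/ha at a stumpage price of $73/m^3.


Value = 280 * 73 = $20440/ha

$20440/ha


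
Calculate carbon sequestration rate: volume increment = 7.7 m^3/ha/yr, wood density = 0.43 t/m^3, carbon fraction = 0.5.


C = 7.7 * 0.43 * 0.5 = 1.6555 ≈ 1.66 t C/ha/yr

1.66 t C/ha/yr


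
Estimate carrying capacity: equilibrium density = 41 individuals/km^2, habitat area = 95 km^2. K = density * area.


K = 41 * 95 = 3895 individuals

3895 individuals


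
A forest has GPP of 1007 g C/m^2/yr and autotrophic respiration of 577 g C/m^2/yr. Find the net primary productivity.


NPP = GPP - Ra = 1007 - 577 = 430 g C/m^2/yr

430 g C/m^2/yr


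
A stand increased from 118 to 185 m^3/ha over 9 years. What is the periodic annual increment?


PAI = (V2 - V1) / period = (185 - 118) / 9 = 67 / 9 = 7.4444 ≈ 7.44 m^3/ha/yr

7.44 m^3/ha/yr


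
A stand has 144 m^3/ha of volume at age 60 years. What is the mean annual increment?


MAI = 144 / 60 = 2.40 m^3/ha/yr

2.40 m^3/ha/yr


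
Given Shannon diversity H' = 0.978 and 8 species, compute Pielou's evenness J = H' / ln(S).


ln(8) = 2.07944
J = H' / ln(S) = 0.978 / 2.07944 = 0.470319 ≈ 0.4703

0.4703


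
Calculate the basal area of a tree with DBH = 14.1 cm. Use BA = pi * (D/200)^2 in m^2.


D/200 = 14.1/200 = 0.0705 m
(D/200)^2 = 0.0705^2 = 0.00497025
BA = 3.141593 * 0.00497025 = 0.0156145 ≈ 0.0156 m^2

0.0156 m^2


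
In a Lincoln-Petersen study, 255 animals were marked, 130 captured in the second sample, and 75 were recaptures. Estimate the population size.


N = M * C / R = 255 * 130 / 75 = 33150 / 75 = 442

442 individuals


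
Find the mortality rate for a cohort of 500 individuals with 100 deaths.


Mortality rate = 100 / 500 = 0.2000

0.2000


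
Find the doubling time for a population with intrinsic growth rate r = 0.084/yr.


td = ln(2) / 0.084 = 0.693147 / 0.084 = 8.25175 ≈ 8.3 years

8.3 years


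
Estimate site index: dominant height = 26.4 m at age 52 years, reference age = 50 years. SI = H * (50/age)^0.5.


50/52 = 0.961538
(0.961538)^0.5 = 0.980580
SI = 26.4 * 0.980580 = 25.8873 ≈ 25.9 m

25.9 m


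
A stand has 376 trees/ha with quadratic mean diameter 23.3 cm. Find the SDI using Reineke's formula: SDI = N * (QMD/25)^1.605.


QMD/25 = 23.3/25 = 0.932
(0.932)^1.605 = exp(1.605 * ln(0.932)) = exp(1.605 * (-0.0704225)) = exp(-0.113028) = 0.893126
SDI = 376 * 0.893126 = 335.815 ≈ 336

336


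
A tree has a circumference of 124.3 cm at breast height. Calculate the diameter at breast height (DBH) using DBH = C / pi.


DBH = C / pi = 124.3 / 3.141593 = 39.5659 ≈ 39.57 cm

39.57 cm


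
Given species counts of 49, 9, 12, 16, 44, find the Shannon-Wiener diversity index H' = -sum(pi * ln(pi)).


Total N = 49 + 9 + 12 + 16 + 44 = 130
Per-species terms:
  p = 49/130 = 0.376923; ln(p) = -0.975714; p*ln(p) = 0.376923 * (-0.975714) = -0.367769
  p = 9/130 = 0.069231; ln(p) = -2.670307; p*ln(p) = 0.069231 * (-2.670307) = -0.184868
  p = 12/130 = 0.092308; ln(p) = -2.382624; p*ln(p) = 0.092308 * (-2.382624) = -0.219935
  p = 16/130 = 0.123077; ln(p) = -2.094945; p*ln(p) = 0.123077 * (-2.094945) = -0.257840
  p = 44/130 = 0.338462; ln(p) = -1.083343; p*ln(p) = 0.338462 * (-1.083343) = -0.366670
sum(p*ln(p)) = (-0.367769) + (-0.184868) + (-0.219935) + (-0.257840) + (-0.366670) = -1.397082
H' = -(-1.397082) = 1.397082 ≈ 1.3971

1.3971


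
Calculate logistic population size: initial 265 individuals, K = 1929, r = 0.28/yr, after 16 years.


(K - N0)/N0 = (1929 - 265)/265 = 1664/265 = 6.27925
r*t = 0.28 * 16 = 4.48; exp(-4.48) = 0.0113334
6.27925 * 0.0113334 = 0.0711653
1 + 0.0711653 = 1.07117
N = 1929 / 1.07117 = 1800.83 ≈ 1801

1801


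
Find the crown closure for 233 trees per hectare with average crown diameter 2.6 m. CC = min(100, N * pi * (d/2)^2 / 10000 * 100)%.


(d/2)^2 = (2.6/2)^2 = 1.3^2 = 1.69
Crown area = 3.141593 * 1.69 = 5.30929 m^2
N * area / 10000 * 100 = 233 * 5.30929 / 10000 * 100 = 12.3706
CC = min(100, 12.3706) = 12.3706 ≈ 12.4%

12.4%


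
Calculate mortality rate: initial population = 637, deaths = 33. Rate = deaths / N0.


Mortality rate = 33 / 637 = 0.051805 ≈ 0.0518

0.0518


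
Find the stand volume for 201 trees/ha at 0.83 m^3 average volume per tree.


V_stand = 201 * 0.83 = 166.83 ≈ 166.8 m^3/ha

166.8 m^3/ha


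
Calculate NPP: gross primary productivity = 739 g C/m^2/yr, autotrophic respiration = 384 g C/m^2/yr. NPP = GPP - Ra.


NPP = GPP - Ra = 739 - 384 = 355 g C/m^2/yr

355 g C/m^2/yr


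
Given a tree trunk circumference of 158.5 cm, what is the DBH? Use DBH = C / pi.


DBH = C / pi = 158.5 / 3.141593 = 50.4521 ≈ 50.45 cm

50.45 cm


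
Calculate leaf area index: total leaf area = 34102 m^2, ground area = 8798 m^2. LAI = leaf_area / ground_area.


LAI = 34102 / 8798 = 3.8761 ≈ 3.88

3.88


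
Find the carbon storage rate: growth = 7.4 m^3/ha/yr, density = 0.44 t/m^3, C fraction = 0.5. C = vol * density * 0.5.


C = 7.4 * 0.44 * 0.5 = 1.628 ≈ 1.63 t C/ha/yr

1.63 t C/ha/yr


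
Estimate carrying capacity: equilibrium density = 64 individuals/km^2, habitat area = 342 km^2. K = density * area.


K = 64 * 342 = 21888 individuals

21888 individuals


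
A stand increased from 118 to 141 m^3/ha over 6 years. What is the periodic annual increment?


PAI = (V2 - V1) / period = (141 - 118) / 6 = 23 / 6 = 3.8333 ≈ 3.83 m^3/ha/yr

3.83 m^3/ha/yr


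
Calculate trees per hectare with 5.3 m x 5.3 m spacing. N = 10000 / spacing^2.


N = 10000 / 5.3^2 = 10000 / 28.09 = 355.999 ≈ 356 trees/ha

356 trees/ha


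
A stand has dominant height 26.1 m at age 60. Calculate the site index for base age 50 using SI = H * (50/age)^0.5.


50/60 = 0.833333
(0.833333)^0.5 = 0.912871
SI = 26.1 * 0.912871 = 23.8259 ≈ 23.8 m

23.8 m


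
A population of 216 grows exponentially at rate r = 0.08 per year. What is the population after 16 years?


r*t = 0.08 * 16 = 1.28
exp(1.28) = 3.59664
N = 216 * 3.59664 = 776.874 ≈ 777

777


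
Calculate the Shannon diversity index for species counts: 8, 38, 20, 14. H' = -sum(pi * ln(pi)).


Total N = 8 + 38 + 20 + 14 = 80
Per-species terms:
  p = 8/80 = 0.100000; ln(p) = -2.302585; p*ln(p) = 0.100000 * (-2.302585) = -0.230259
  p = 38/80 = 0.475000; ln(p) = -0.744440; p*ln(p) = 0.475000 * (-0.744440) = -0.353609
  p = 20/80 = 0.250000; ln(p) = -1.386294; p*ln(p) = 0.250000 * (-1.386294) = -0.346574
  p = 14/80 = 0.175000; ln(p) = -1.742969; p*ln(p) = 0.175000 * (-1.742969) = -0.305020
sum(p*ln(p)) = (-0.230259) + (-0.353609) + (-0.346574) + (-0.305020) = -1.235462
H' = -(-1.235462) = 1.235462 ≈ 1.2355

1.2355


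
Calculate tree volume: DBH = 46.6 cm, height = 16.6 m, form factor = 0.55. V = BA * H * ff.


(D/200)^2 = (46.6/200)^2 = 0.233^2 = 0.054289
BA = 3.141593 * 0.054289 = 0.170554 m^2
V = 0.170554 * 16.6 * 0.55 = 1.55716 ≈ 1.557 m^3

1.557 m^3


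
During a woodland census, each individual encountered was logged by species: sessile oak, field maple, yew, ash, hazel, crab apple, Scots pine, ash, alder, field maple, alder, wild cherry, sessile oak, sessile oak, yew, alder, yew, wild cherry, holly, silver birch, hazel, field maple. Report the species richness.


Total individuals logged = 22
Distinct species (count of individuals): sessile oak (3), field maple (3), yew (3), ash (2), hazel (2), crab apple (1), Scots pine (1), alder (3), wild cherry (2), holly (1), silver birch (1)
Species richness = number of distinct species = 11

11


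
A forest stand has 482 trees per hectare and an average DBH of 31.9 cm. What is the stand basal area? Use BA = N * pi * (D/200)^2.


(D/200)^2 = (31.9/200)^2 = 0.1595^2 = 0.02544025
Individual BA = 3.141593 * 0.02544025 = 0.0799229 m^2
Stand BA = 482 * 0.0799229 = 38.5228 ≈ 38.52 m^2/ha

38.52 m^2/ha


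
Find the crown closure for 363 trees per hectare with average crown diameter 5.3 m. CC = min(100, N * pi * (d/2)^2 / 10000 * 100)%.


(d/2)^2 = (5.3/2)^2 = 2.65^2 = 7.0225
Crown area = 3.141593 * 7.0225 = 22.0618 m^2
N * area / 10000 * 100 = 363 * 22.0618 / 10000 * 100 = 80.0843
CC = min(100, 80.0843) = 80.0843 ≈ 80.1%

80.1%


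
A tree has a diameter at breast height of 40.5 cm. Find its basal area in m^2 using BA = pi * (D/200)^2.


D/200 = 40.5/200 = 0.2025 m
(D/200)^2 = 0.2025^2 = 0.04100625
BA = 3.141593 * 0.04100625 = 0.128825 ≈ 0.1288 m^2

0.1288 m^2


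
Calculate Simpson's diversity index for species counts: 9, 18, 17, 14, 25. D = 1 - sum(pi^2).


Total N = 9 + 18 + 17 + 14 + 25 = 83
Per-species terms:
  p = 9/83 = 0.108434; p^2 = 0.108434^2 = 0.011758
  p = 18/83 = 0.216867; p^2 = 0.216867^2 = 0.047031
  p = 17/83 = 0.204819; p^2 = 0.204819^2 = 0.041951
  p = 14/83 = 0.168675; p^2 = 0.168675^2 = 0.028451
  p = 25/83 = 0.301205; p^2 = 0.301205^2 = 0.090724
sum(p^2) = 0.011758 + 0.047031 + 0.041951 + 0.028451 + 0.090724 = 0.219915
D = 1 - 0.219915 = 0.780085 ≈ 0.7801

0.7801


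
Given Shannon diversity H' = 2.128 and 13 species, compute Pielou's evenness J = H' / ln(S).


ln(13) = 2.56495
J = H' / ln(S) = 2.128 / 2.56495 = 0.829646 ≈ 0.8296

0.8296


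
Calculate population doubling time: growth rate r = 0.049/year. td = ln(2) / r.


td = ln(2) / 0.049 = 0.693147 / 0.049 = 14.1459 ≈ 14.1 years

14.1 years


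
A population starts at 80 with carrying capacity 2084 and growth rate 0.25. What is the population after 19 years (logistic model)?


(K - N0)/N0 = (2084 - 80)/80 = 2004/80 = 25.0500
r*t = 0.25 * 19 = 4.75; exp(-4.75) = 0.00865170
25.0500 * 0.00865170 = 0.216725
1 + 0.216725 = 1.21673
N = 2084 / 1.21673 = 1712.79 ≈ 1713

1713


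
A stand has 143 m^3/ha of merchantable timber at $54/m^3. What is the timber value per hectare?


Value = 143 * 54 = $7722/ha

$7722/ha


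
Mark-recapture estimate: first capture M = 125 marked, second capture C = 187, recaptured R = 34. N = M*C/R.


N = M * C / R = 125 * 187 / 34 = 23375 / 34 = 687.50 ≈ 688

688 individuals


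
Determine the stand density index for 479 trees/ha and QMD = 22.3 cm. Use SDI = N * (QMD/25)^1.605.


QMD/25 = 22.3/25 = 0.892
(0.892)^1.605 = exp(1.605 * ln(0.892)) = exp(1.605 * (-0.114289)) = exp(-0.183434) = 0.832407
SDI = 479 * 0.832407 = 398.723 ≈ 399

399


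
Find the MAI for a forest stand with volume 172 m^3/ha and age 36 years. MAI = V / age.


MAI = 172 / 36 = 4.7778 ≈ 4.78 m^3/ha/yr

4.78 m^3/ha/yr


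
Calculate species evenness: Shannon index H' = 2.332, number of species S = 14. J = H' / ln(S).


ln(14) = 2.63906
J = H' / ln(S) = 2.332 / 2.63906 = 0.883648 ≈ 0.8836

0.8836


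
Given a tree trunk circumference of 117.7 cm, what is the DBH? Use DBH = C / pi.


DBH = C / pi = 117.7 / 3.141593 = 37.4651 ≈ 37.47 cm

37.47 cm


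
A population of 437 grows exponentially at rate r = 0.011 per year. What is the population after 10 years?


r*t = 0.011 * 10 = 0.11
exp(0.11) = 1.11628
N = 437 * 1.11628 = 487.814 ≈ 488

488


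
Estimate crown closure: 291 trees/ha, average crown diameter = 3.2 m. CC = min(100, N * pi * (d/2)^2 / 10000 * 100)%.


(d/2)^2 = (3.2/2)^2 = 1.6^2 = 2.56
Crown area = 3.141593 * 2.56 = 8.04248 m^2
N * area / 10000 * 100 = 291 * 8.04248 / 10000 * 100 = 23.4036
CC = min(100, 23.4036) = 23.4036 ≈ 23.4%

23.4%


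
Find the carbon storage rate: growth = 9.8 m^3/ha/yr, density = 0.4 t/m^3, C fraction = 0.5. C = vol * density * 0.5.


C = 9.8 * 0.4 * 0.5 = 1.96 t C/ha/yr

1.96 t C/ha/yr


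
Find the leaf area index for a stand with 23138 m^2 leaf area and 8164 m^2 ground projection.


LAI = 23138 / 8164 = 2.8341 ≈ 2.83

2.83


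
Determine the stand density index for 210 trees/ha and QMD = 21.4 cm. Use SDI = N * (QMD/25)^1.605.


QMD/25 = 21.4/25 = 0.856
(0.856)^1.605 = exp(1.605 * ln(0.856)) = exp(1.605 * (-0.155485)) = exp(-0.249553) = 0.779149
SDI = 210 * 0.779149 = 163.621 ≈ 164

164


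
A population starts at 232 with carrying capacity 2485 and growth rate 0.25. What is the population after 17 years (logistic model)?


(K - N0)/N0 = (2485 - 232)/232 = 2253/232 = 9.71121
r*t = 0.25 * 17 = 4.25; exp(-4.25) = 0.0142642
9.71121 * 0.0142642 = 0.138523
1 + 0.138523 = 1.13852
N = 2485 / 1.13852 = 2182.66 ≈ 2183

2183


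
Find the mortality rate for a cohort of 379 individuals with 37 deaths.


Mortality rate = 37 / 379 = 0.097625 ≈ 0.0976

0.0976


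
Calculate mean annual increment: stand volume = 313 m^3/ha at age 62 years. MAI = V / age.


MAI = 313 / 62 = 5.0484 ≈ 5.05 m^3/ha/yr

5.05 m^3/ha/yr


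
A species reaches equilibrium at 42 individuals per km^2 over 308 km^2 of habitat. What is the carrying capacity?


K = 42 * 308 = 12936 individuals

12936 individuals


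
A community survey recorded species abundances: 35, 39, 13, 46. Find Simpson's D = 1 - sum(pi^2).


Total N = 35 + 39 + 13 + 46 = 133
Per-species terms:
  p = 35/133 = 0.263158; p^2 = 0.263158^2 = 0.069252
  p = 39/133 = 0.293233; p^2 = 0.293233^2 = 0.085986
  p = 13/133 = 0.097744; p^2 = 0.097744^2 = 0.009554
  p = 46/133 = 0.345865; p^2 = 0.345865^2 = 0.119623
sum(p^2) = 0.069252 + 0.085986 + 0.009554 + 0.119623 = 0.284415
D = 1 - 0.284415 = 0.715585 ≈ 0.7156

0.7156


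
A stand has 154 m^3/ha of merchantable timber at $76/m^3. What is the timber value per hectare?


Value = 154 * 76 = $11704/ha

$11704/ha


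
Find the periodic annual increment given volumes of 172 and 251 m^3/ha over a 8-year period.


PAI = (V2 - V1) / period = (251 - 172) / 8 = 79 / 8 = 9.8750 ≈ 9.88 m^3/ha/yr

9.88 m^3/ha/yr


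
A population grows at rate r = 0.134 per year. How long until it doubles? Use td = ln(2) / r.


td = ln(2) / 0.134 = 0.693147 / 0.134 = 5.17274 ≈ 5.2 years

5.2 years


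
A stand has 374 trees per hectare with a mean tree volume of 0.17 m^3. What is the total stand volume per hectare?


V_stand = 374 * 0.17 = 63.58 ≈ 63.6 m^3/ha

63.6 m^3/ha


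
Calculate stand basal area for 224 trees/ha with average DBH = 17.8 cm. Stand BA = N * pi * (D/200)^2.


(D/200)^2 = (17.8/200)^2 = 0.089^2 = 0.007921
Individual BA = 3.141593 * 0.007921 = 0.0248846 m^2
Stand BA = 224 * 0.0248846 = 5.57415 ≈ 5.57 m^2/ha

5.57 m^2/ha


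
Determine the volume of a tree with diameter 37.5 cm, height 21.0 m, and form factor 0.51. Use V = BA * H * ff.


(D/200)^2 = (37.5/200)^2 = 0.1875^2 = 0.03515625
BA = 3.141593 * 0.03515625 = 0.110447 m^2
V = 0.110447 * 21.0 * 0.51 = 1.18289 ≈ 1.183 m^3

1.183 m^3


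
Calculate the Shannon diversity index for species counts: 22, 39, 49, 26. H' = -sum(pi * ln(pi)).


Total N = 22 + 39 + 49 + 26 = 136
Per-species terms:
  p = 22/136 = 0.161765; ln(p) = -1.821611; p*ln(p) = 0.161765 * (-1.821611) = -0.294673
  p = 39/136 = 0.286765; ln(p) = -1.249092; p*ln(p) = 0.286765 * (-1.249092) = -0.358196
  p = 49/136 = 0.360294; ln(p) = -1.020835; p*ln(p) = 0.360294 * (-1.020835) = -0.367801
  p = 26/136 = 0.191176; ln(p) = -1.654561; p*ln(p) = 0.191176 * (-1.654561) = -0.316312
sum(p*ln(p)) = (-0.294673) + (-0.358196) + (-0.367801) + (-0.316312) = -1.336982
H' = -(-1.336982) = 1.336982 ≈ 1.3370

1.3370


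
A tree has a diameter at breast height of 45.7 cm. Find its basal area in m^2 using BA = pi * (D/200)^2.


D/200 = 45.7/200 = 0.2285 m
(D/200)^2 = 0.2285^2 = 0.05221225
BA = 3.141593 * 0.05221225 = 0.164030 ≈ 0.1640 m^2

0.1640 m^2


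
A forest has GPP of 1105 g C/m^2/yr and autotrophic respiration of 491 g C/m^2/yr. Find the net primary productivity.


NPP = GPP - Ra = 1105 - 491 = 614 g C/m^2/yr

614 g C/m^2/yr


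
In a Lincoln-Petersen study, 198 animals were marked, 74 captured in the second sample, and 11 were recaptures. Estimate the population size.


N = M * C / R = 198 * 74 / 11 = 14652 / 11 = 1332

1332 individuals


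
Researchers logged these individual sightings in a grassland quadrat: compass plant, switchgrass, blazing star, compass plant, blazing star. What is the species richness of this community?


Total individuals logged = 5
Distinct species (count of individuals): compass plant (2), switchgrass (1), blazing star (2)
Species richness = number of distinct species = 3

3


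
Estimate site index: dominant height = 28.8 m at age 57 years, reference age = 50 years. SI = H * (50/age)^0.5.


50/57 = 0.877193
(0.877193)^0.5 = 0.936586
SI = 28.8 * 0.936586 = 26.9737 ≈ 27.0 m

27.0 m


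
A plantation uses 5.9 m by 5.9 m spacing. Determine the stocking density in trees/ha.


N = 10000 / 5.9^2 = 10000 / 34.81 = 287.274 ≈ 287 trees/ha

287 trees/ha


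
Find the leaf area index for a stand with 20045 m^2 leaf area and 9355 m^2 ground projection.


LAI = 20045 / 9355 = 2.1427 ≈ 2.14

2.14


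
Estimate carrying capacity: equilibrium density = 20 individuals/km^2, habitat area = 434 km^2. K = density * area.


K = 20 * 434 = 8680 individuals

8680 individuals
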